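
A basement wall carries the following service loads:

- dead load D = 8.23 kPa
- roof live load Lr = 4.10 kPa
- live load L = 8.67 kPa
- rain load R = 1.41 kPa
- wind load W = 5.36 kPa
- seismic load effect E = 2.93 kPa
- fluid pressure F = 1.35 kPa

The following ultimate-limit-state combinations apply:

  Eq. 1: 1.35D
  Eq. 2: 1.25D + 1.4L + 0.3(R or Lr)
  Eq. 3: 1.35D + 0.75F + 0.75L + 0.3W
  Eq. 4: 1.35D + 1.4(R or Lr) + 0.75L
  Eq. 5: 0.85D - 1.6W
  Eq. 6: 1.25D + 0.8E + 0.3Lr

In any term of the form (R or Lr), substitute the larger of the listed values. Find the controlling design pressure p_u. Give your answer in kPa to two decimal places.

23.66 kPa

(R or Lr) → Lr = 4.10 kPa.
Eq. 1: 1.35(8.23) = 11.11
Eq. 2: 1.25(8.23) + 1.4(8.67) + 0.3(4.10) = 10.29 + 12.14 + 1.23 = 23.66
Eq. 3: 1.35(8.23) + 0.75(1.35) + 0.75(8.67) + 0.3(5.36) = 11.11 + 1.01 + 6.50 + 1.61 = 20.23
Eq. 4: 1.35(8.23) + 1.4(4.10) + 0.75(8.67) = 11.11 + 5.74 + 6.50 = 23.35
Eq. 5: 0.85(8.23) - 1.6(5.36) = 7.00 - 8.58 = -1.58
Eq. 6: 1.25(8.23) + 0.8(2.93) + 0.3(4.10) = 10.29 + 2.34 + 1.23 = 13.86
The controlling combination is 2, giving 23.66 kPa.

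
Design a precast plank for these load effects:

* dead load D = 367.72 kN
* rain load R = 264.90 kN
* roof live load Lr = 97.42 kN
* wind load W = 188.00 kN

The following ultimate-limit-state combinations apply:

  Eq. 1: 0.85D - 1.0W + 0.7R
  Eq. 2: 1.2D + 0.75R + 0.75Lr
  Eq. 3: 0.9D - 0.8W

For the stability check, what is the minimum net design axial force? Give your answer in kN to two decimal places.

180.55 kN

Eq. 1: 0.85(367.72) - 1.0(188.00) + 0.7(264.90) = 312.56 - 188.00 + 185.43 = 309.99
Eq. 2: 1.2(367.72) + 0.75(264.90) + 0.75(97.42) = 713.00
Eq. 3: 0.9(367.72) - 0.8(188.00) = 330.95 - 150.40 = 180.55
Combination 3 gives the minimum: 180.55 kN.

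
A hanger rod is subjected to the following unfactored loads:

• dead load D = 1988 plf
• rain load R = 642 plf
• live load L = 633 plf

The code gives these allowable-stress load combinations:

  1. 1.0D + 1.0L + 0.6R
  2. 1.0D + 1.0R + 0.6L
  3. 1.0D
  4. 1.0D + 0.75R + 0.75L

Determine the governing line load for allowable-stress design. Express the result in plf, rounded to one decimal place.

3009.8 plf

1. 1.0(1988) + 1.0(633) + 0.6(642) = 1988.0 + 633.0 + 385.2 = 3006.2
2. 1.0(1988) + 1.0(642) + 0.6(633) = 1988.0 + 642.0 + 379.8 = 3009.8
3. 1.0(1988) = 1988.0
4. 1.0(1988) + 0.75(642) + 0.75(633) = 1988.0 + 481.5 + 474.8 = 2944.3
The controlling combination is 2, giving 3009.8 plf.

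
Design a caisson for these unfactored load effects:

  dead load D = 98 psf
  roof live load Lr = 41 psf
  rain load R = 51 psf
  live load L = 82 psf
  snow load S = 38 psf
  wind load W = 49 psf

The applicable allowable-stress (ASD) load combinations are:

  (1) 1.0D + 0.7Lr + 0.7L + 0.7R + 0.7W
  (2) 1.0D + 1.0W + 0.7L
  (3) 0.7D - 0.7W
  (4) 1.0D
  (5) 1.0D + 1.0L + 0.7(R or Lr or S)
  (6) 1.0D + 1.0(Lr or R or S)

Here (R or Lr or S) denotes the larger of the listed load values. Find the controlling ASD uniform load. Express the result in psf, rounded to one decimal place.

(R or Lr or S) → R = 51 psf; (Lr or R or S) → R = 51 psf.
(1) 1.0(98) + 0.7(41) + 0.7(82) + 0.7(51) + 0.7(49) = 98.0 + 28.7 + 57.4 + 35.7 + 34.3 = 254.1
(2) 1.0(98) + 1.0(49) + 0.7(82) = 98.0 + 49.0 + 57.4 = 204.4
(3) 0.7(98) - 0.7(49) = 68.6 - 34.3 = 34.3
(4) 1.0(98) = 98.0
(5) 1.0(98) + 1.0(82) + 0.7(51) = 98.0 + 82.0 + 35.7 = 215.7
(6) 1.0(98) + 1.0(51) = 98.0 + 51.0 = 149.0
The controlling combination is 1, giving 254.1 psf.

254.1 psf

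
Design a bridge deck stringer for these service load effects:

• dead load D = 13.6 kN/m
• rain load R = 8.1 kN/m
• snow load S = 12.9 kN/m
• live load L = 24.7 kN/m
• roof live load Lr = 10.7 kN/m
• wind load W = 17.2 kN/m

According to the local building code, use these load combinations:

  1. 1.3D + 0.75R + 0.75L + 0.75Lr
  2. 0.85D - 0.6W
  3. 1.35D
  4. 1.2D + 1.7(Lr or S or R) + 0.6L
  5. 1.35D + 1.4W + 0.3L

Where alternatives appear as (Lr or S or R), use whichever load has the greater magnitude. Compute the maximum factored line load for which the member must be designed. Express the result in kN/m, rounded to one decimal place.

53.1 kN/m

(Lr or S or R) → S = 12.9 kN/m.
1. 1.3(13.6) + 0.75(8.1) + 0.75(24.7) + 0.75(10.7) = 17.7 + 6.1 + 18.5 + 8.0 = 50.3
2. 0.85(13.6) - 0.6(17.2) = 1.2
3. 1.35(13.6) = 18.4
4. 1.2(13.6) + 1.7(12.9) + 0.6(24.7) = 53.1
5. 1.35(13.6) + 1.4(17.2) + 0.3(24.7) = 18.4 + 24.1 + 7.4 = 49.9
Combination 4 governs: w_u = 53.1 kN/m.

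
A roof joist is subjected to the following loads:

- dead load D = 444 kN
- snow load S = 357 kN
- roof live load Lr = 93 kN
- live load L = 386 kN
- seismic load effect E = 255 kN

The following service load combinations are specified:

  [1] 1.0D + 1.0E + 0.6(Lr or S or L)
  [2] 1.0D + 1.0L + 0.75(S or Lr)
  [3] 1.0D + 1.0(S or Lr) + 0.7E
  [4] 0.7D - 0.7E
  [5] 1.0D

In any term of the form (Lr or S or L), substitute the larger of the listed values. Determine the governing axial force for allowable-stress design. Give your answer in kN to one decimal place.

1097.8 kN

(Lr or S or L) → L = 386 kN; (S or Lr) → S = 357 kN.
[1] 1.0(444) + 1.0(255) + 0.6(386) = 444.0 + 255.0 + 231.6 = 930.6
[2] 1.0(444) + 1.0(386) + 0.75(357) = 444.0 + 386.0 + 267.8 = 1097.8
[3] 1.0(444) + 1.0(357) + 0.7(255) = 444.0 + 357.0 + 178.5 = 979.5
[4] 0.7(444) - 0.7(255) = 310.8 - 178.5 = 132.3
[5] 1.0(444) = 444.0
Combination 2 governs: N = 1097.8 kN.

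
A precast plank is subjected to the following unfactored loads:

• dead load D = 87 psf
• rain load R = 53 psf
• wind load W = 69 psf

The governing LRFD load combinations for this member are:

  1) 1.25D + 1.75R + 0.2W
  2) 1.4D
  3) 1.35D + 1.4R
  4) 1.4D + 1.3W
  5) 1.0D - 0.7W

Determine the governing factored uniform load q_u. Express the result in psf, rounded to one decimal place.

1) 1.25(87) + 1.75(53) + 0.2(69) = 215.3
2) 1.4(87) = 121.8
3) 1.35(87) + 1.4(53) = 191.7
4) 1.4(87) + 1.3(69) = 211.5
5) 1.0(87) - 0.7(69) = 38.7
The controlling combination is 1, giving 215.3 psf.

215.3 psf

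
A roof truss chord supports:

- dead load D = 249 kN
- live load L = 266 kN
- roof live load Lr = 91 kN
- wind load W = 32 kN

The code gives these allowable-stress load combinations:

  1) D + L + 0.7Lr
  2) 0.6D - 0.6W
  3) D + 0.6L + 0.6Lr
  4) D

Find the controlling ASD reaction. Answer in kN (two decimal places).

1) 1.0(249) + 1.0(266) + 0.7(91) = 578.70
2) 0.6(249) - 0.6(32) = 130.20
3) 1.0(249) + 0.6(266) + 0.6(91) = 463.20
4) 1.0(249) = 249.00
The controlling combination is 1, giving 578.70 kN.

578.70 kN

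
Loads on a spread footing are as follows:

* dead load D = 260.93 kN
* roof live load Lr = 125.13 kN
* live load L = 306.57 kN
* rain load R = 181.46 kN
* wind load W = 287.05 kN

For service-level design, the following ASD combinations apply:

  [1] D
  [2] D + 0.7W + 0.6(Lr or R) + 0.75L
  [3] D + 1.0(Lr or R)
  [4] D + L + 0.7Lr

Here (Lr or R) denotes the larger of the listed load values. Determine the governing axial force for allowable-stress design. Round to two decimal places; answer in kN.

800.67 kN

(Lr or R) → R = 181.46 kN.
[1] 1.0(260.93) = 260.93
[2] 1.0(260.93) + 0.7(287.05) + 0.6(181.46) + 0.75(306.57) = 800.67
[3] 1.0(260.93) + 1.0(181.46) = 260.93 + 181.46 = 442.39
[4] 1.0(260.93) + 1.0(306.57) + 0.7(125.13) = 260.93 + 306.57 + 87.59 = 655.09
The controlling combination is 2, giving 800.67 kN.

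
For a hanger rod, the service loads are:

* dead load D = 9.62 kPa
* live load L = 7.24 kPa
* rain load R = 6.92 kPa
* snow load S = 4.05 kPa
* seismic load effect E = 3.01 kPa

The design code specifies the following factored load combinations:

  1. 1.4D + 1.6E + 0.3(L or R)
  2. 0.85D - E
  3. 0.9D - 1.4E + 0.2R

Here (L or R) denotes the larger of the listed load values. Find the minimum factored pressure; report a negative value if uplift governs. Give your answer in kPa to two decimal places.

5.17 kPa

(L or R) → L = 7.24 kPa.
1. 1.4(9.62) + 1.6(3.01) + 0.3(7.24) = 13.47 + 4.82 + 2.17 = 20.46
2. 0.85(9.62) - 1.0(3.01) = 8.18 - 3.01 = 5.17
3. 0.9(9.62) - 1.4(3.01) + 0.2(6.92) = 8.66 - 4.21 + 1.38 = 5.83
Combination 2 gives the minimum: 5.17 kPa.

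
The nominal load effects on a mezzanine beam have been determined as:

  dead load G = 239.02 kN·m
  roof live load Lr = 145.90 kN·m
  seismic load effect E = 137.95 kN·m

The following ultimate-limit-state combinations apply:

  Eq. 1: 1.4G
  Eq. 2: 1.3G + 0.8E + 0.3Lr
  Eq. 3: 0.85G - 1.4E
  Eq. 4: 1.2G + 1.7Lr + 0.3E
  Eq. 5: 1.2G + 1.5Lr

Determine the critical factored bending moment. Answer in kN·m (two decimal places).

576.24 kN·m

Eq. 1: 1.4(239.02) = 334.63
Eq. 2: 1.3(239.02) + 0.8(137.95) + 0.3(145.90) = 464.86
Eq. 3: 0.85(239.02) - 1.4(137.95) = 10.04
Eq. 4: 1.2(239.02) + 1.7(145.90) + 0.3(137.95) = 576.24
Eq. 5: 1.2(239.02) + 1.5(145.90) = 505.67
Combination 4 governs: M_u = 576.24 kN·m.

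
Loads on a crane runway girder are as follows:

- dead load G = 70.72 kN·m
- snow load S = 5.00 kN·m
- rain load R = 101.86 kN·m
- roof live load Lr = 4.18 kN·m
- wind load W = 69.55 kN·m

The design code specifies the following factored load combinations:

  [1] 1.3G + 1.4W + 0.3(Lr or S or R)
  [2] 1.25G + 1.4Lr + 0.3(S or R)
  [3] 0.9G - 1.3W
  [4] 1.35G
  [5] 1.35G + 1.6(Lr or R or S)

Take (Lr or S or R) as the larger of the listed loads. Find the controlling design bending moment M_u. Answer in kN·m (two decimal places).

(Lr or S or R) → R = 101.86 kN·m; (S or R) → R = 101.86 kN·m; (Lr or R or S) → R = 101.86 kN·m.
[1] 1.3(70.72) + 1.4(69.55) + 0.3(101.86) = 219.86
[2] 1.25(70.72) + 1.4(4.18) + 0.3(101.86) = 88.40 + 5.85 + 30.56 = 124.81
[3] 0.9(70.72) - 1.3(69.55) = 63.65 - 90.42 = -26.77
[4] 1.35(70.72) = 95.47
[5] 1.35(70.72) + 1.6(101.86) = 95.47 + 162.98 = 258.45
Maximum is from combination 5.

258.45 kN·m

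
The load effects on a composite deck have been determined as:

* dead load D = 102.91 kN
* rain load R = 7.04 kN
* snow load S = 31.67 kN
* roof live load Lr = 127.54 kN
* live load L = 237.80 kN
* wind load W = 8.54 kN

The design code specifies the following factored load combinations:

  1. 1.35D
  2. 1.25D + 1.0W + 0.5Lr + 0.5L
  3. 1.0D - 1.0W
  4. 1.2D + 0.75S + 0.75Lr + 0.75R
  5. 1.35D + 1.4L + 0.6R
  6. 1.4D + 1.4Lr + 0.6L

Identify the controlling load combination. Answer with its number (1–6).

Combination 5

1. 1.35(102.91) = 138.93
2. 1.25(102.91) + 1.0(8.54) + 0.5(127.54) + 0.5(237.80) = 128.64 + 8.54 + 63.77 + 118.90 = 319.85
3. 1.0(102.91) - 1.0(8.54) = 102.91 - 8.54 = 94.37
4. 1.2(102.91) + 0.75(31.67) + 0.75(127.54) + 0.75(7.04) = 123.49 + 23.75 + 95.66 + 5.28 = 248.18
5. 1.35(102.91) + 1.4(237.80) + 0.6(7.04) = 138.93 + 332.92 + 4.22 = 476.07
6. 1.4(102.91) + 1.4(127.54) + 0.6(237.80) = 144.07 + 178.56 + 142.68 = 465.31
The largest value is 476.07 kN from combination 5.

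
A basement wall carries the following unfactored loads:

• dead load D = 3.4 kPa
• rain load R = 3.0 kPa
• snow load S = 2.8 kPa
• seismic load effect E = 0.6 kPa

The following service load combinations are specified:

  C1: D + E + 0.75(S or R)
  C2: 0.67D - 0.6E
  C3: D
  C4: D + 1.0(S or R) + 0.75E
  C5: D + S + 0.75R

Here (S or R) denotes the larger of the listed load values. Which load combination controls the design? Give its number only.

(S or R) → R = 3.0 kPa.
C1: 1.0(3.4) + 1.0(0.6) + 0.75(3.0) = 3.40 + 0.60 + 2.25 = 6.25
C2: 0.67(3.4) - 0.6(0.6) = 2.28 - 0.36 = 1.92
C3: 1.0(3.4) = 3.40
C4: 1.0(3.4) + 1.0(3.0) + 0.75(0.6) = 3.40 + 3.00 + 0.45 = 6.85
C5: 1.0(3.4) + 1.0(2.8) + 0.75(3.0) = 3.40 + 2.80 + 2.25 = 8.45
The largest value is 8.45 kPa from combination 5.

Combination 5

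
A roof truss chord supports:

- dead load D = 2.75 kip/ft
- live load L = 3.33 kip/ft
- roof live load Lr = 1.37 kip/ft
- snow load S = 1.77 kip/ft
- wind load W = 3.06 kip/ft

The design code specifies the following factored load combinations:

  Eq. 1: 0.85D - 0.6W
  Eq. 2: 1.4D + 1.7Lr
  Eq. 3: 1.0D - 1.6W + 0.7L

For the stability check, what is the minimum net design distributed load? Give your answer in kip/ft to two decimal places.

0.19 kip/ft

Eq. 1: 0.85(2.75) - 0.6(3.06) = 2.34 - 1.84 = 0.50
Eq. 2: 1.4(2.75) + 1.7(1.37) = 3.85 + 2.33 = 6.18
Eq. 3: 1.0(2.75) - 1.6(3.06) + 0.7(3.33) = 0.19
Combination 3 gives the minimum: 0.19 kip/ft.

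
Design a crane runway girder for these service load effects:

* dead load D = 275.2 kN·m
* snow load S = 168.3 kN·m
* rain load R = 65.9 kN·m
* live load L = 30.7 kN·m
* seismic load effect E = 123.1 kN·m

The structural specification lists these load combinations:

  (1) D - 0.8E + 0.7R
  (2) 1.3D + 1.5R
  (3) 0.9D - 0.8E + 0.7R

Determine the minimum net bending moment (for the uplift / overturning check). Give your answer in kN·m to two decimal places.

(1) 1.0(275.2) - 0.8(123.1) + 0.7(65.9) = 275.20 - 98.48 + 46.13 = 222.85
(2) 1.3(275.2) + 1.5(65.9) = 357.76 + 98.85 = 456.61
(3) 0.9(275.2) - 0.8(123.1) + 0.7(65.9) = 247.68 - 98.48 + 46.13 = 195.33
Combination 3 gives the minimum: 195.33 kN·m.

195.33 kN·m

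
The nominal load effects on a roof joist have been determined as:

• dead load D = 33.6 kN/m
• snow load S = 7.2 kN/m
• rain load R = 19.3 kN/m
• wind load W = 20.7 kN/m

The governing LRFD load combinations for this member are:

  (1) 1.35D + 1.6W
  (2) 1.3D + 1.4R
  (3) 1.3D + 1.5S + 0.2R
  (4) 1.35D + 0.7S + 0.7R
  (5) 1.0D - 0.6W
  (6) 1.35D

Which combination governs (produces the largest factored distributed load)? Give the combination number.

(1) 1.35(33.6) + 1.6(20.7) = 45.36 + 33.12 = 78.48
(2) 1.3(33.6) + 1.4(19.3) = 43.68 + 27.02 = 70.70
(3) 1.3(33.6) + 1.5(7.2) + 0.2(19.3) = 43.68 + 10.80 + 3.86 = 58.34
(4) 1.35(33.6) + 0.7(7.2) + 0.7(19.3) = 45.36 + 5.04 + 13.51 = 63.91
(5) 1.0(33.6) - 0.6(20.7) = 33.60 - 12.42 = 21.18
(6) 1.35(33.6) = 45.36
The largest value is 78.48 kN/m from combination 1.

Combination 1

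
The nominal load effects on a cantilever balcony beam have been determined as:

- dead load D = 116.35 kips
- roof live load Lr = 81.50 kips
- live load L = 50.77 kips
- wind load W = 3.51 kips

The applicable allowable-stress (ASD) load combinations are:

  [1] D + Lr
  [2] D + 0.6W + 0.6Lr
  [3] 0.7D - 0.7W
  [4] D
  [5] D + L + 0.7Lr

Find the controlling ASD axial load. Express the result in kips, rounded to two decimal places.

224.17 kips

[1] 1.0(116.35) + 1.0(81.50) = 116.35 + 81.50 = 197.85
[2] 1.0(116.35) + 0.6(3.51) + 0.6(81.50) = 116.35 + 2.11 + 48.90 = 167.36
[3] 0.7(116.35) - 0.7(3.51) = 81.45 - 2.46 = 78.99
[4] 1.0(116.35) = 116.35
[5] 1.0(116.35) + 1.0(50.77) + 0.7(81.50) = 116.35 + 50.77 + 57.05 = 224.17
Maximum is from combination 5.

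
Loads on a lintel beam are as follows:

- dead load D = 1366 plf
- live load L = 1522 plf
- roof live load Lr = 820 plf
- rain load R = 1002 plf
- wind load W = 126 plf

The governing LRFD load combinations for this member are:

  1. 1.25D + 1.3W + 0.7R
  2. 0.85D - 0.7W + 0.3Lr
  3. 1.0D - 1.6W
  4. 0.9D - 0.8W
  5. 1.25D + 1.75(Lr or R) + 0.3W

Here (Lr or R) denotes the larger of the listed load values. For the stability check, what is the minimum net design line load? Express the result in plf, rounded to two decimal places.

1128.60 plf

(Lr or R) → R = 1002 plf.
1. 1.25(1366) + 1.3(126) + 0.7(1002) = 2572.70
2. 0.85(1366) - 0.7(126) + 0.3(820) = 1318.90
3. 1.0(1366) - 1.6(126) = 1164.40
4. 0.9(1366) - 0.8(126) = 1128.60
5. 1.25(1366) + 1.75(1002) + 0.3(126) = 3498.80
Combination 4 gives the minimum: 1128.60 plf.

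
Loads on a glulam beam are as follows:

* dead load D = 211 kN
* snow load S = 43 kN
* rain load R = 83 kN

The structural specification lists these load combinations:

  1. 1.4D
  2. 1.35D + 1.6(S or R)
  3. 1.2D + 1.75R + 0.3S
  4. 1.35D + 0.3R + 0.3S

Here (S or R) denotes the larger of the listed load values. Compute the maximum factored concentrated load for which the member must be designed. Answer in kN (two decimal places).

(S or R) → R = 83 kN.
1. 1.4(211) = 295.40
2. 1.35(211) + 1.6(83) = 417.65
3. 1.2(211) + 1.75(83) + 0.3(43) = 411.35
4. 1.35(211) + 0.3(83) + 0.3(43) = 322.65
The controlling combination is 2, giving 417.65 kN.

417.65 kN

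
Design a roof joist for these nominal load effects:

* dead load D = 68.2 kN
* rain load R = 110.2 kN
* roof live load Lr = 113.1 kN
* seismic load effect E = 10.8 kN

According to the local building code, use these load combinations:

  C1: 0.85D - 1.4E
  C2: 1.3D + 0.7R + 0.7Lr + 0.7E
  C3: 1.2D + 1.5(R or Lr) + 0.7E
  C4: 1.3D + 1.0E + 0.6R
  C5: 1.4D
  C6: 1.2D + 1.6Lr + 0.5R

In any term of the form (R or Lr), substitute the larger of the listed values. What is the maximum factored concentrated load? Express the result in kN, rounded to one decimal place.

(R or Lr) → Lr = 113.1 kN.
C1: 0.85(68.2) - 1.4(10.8) = 58.0 - 15.1 = 42.9
C2: 1.3(68.2) + 0.7(110.2) + 0.7(113.1) + 0.7(10.8) = 252.5
C3: 1.2(68.2) + 1.5(113.1) + 0.7(10.8) = 81.8 + 169.7 + 7.6 = 259.1
C4: 1.3(68.2) + 1.0(10.8) + 0.6(110.2) = 88.7 + 10.8 + 66.1 = 165.6
C5: 1.4(68.2) = 95.5
C6: 1.2(68.2) + 1.6(113.1) + 0.5(110.2) = 81.8 + 181.0 + 55.1 = 317.9
The controlling combination is 6, giving 317.9 kN.

317.9 kN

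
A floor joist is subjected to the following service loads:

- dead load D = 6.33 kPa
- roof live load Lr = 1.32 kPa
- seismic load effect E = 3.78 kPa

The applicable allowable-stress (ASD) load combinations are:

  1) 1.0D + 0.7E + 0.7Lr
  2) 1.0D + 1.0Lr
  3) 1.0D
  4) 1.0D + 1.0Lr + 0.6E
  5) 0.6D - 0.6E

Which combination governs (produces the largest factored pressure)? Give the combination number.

Combination 4

1) 1.0(6.33) + 0.7(3.78) + 0.7(1.32) = 9.90
2) 1.0(6.33) + 1.0(1.32) = 7.65
3) 1.0(6.33) = 6.33
4) 1.0(6.33) + 1.0(1.32) + 0.6(3.78) = 9.92
5) 0.6(6.33) - 0.6(3.78) = 1.53
The largest value is 9.92 kPa from combination 4.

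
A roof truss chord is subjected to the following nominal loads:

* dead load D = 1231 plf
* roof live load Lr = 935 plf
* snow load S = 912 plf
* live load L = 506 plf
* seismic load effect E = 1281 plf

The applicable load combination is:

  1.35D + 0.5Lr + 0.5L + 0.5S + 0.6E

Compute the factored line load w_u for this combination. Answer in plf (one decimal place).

3607.0 plf

1.35(1231) + 0.5(935) + 0.5(506) + 0.5(912) + 0.6(1281) = 1661.9 + 467.5 + 253.0 + 456.0 + 768.6 = 3607.0
w_u = 3607.0 plf.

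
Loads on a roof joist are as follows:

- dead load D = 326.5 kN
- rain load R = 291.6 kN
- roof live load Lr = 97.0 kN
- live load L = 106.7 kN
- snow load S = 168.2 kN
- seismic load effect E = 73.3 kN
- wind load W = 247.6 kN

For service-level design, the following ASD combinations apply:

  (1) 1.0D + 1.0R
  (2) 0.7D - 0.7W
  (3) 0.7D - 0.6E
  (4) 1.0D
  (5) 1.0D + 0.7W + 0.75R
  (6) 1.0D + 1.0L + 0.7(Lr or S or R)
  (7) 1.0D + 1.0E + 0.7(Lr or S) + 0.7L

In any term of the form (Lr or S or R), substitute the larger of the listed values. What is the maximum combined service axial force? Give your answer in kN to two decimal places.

(Lr or S or R) → R = 291.6 kN; (Lr or S) → S = 168.2 kN.
(1) 1.0(326.5) + 1.0(291.6) = 326.50 + 291.60 = 618.10
(2) 0.7(326.5) - 0.7(247.6) = 228.55 - 173.32 = 55.23
(3) 0.7(326.5) - 0.6(73.3) = 228.55 - 43.98 = 184.57
(4) 1.0(326.5) = 326.50
(5) 1.0(326.5) + 0.7(247.6) + 0.75(291.6) = 326.50 + 173.32 + 218.70 = 718.52
(6) 1.0(326.5) + 1.0(106.7) + 0.7(291.6) = 326.50 + 106.70 + 204.12 = 637.32
(7) 1.0(326.5) + 1.0(73.3) + 0.7(168.2) + 0.7(106.7) = 326.50 + 73.30 + 117.74 + 74.69 = 592.23
Combination 5 governs: N = 718.52 kN.

718.52 kN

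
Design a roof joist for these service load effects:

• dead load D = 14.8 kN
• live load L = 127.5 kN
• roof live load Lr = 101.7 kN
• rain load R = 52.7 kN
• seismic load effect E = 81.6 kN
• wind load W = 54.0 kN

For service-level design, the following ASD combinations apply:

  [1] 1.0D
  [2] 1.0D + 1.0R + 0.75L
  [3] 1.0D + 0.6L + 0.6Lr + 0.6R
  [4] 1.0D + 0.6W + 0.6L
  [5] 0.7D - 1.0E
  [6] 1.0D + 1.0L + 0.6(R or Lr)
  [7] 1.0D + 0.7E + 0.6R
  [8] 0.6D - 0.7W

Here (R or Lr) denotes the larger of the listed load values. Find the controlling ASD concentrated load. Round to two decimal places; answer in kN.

(R or Lr) → Lr = 101.7 kN.
[1] 1.0(14.8) = 14.80
[2] 1.0(14.8) + 1.0(52.7) + 0.75(127.5) = 14.80 + 52.70 + 95.63 = 163.13
[3] 1.0(14.8) + 0.6(127.5) + 0.6(101.7) + 0.6(52.7) = 14.80 + 76.50 + 61.02 + 31.62 = 183.94
[4] 1.0(14.8) + 0.6(54.0) + 0.6(127.5) = 14.80 + 32.40 + 76.50 = 123.70
[5] 0.7(14.8) - 1.0(81.6) = 10.36 - 81.60 = -71.24
[6] 1.0(14.8) + 1.0(127.5) + 0.6(101.7) = 14.80 + 127.50 + 61.02 = 203.32
[7] 1.0(14.8) + 0.7(81.6) + 0.6(52.7) = 14.80 + 57.12 + 31.62 = 103.54
[8] 0.6(14.8) - 0.7(54.0) = 8.88 - 37.80 = -28.92
Combination 6 governs: P = 203.32 kN.

203.32 kN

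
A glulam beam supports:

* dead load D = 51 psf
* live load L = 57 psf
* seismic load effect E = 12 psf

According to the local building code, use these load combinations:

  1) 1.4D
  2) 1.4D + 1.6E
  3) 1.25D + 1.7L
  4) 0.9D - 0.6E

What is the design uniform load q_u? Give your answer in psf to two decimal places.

1) 1.4(51) = 71.40
2) 1.4(51) + 1.6(12) = 90.60
3) 1.25(51) + 1.7(57) = 160.65
4) 0.9(51) - 0.6(12) = 38.70
Maximum is from combination 3.

160.65 psf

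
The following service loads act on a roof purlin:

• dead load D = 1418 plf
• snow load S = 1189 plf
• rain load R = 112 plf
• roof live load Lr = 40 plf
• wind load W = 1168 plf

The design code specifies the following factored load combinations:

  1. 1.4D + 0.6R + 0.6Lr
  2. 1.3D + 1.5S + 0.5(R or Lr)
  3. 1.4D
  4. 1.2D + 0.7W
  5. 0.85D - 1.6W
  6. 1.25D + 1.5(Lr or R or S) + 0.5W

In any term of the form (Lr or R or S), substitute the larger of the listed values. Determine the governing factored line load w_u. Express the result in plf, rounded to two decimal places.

4140.00 plf

(R or Lr) → R = 112 plf; (Lr or R or S) → S = 1189 plf.
1. 1.4(1418) + 0.6(112) + 0.6(40) = 2076.40
2. 1.3(1418) + 1.5(1189) + 0.5(112) = 3682.90
3. 1.4(1418) = 1985.20
4. 1.2(1418) + 0.7(1168) = 2519.20
5. 0.85(1418) - 1.6(1168) = -663.50
6. 1.25(1418) + 1.5(1189) + 0.5(1168) = 4140.00
Maximum is from combination 6.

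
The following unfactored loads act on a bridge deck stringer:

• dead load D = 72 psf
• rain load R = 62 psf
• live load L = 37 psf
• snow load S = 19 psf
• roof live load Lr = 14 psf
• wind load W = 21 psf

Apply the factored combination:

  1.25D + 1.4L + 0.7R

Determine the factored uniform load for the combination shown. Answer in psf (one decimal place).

185.2 psf

1.25(72) + 1.4(37) + 0.7(62) = 185.2
q_u = 185.2 psf.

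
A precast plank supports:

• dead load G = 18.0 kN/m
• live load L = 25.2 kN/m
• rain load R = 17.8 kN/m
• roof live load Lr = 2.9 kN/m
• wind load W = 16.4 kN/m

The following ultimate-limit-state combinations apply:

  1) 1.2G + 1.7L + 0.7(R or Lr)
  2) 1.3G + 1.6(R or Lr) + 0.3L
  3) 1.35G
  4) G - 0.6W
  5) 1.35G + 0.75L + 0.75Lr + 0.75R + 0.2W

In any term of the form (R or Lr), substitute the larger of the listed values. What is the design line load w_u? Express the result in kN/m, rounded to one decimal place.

(R or Lr) → R = 17.8 kN/m.
1) 1.2(18.0) + 1.7(25.2) + 0.7(17.8) = 76.9
2) 1.3(18.0) + 1.6(17.8) + 0.3(25.2) = 59.4
3) 1.35(18.0) = 24.3
4) 1.0(18.0) - 0.6(16.4) = 8.2
5) 1.35(18.0) + 0.75(25.2) + 0.75(2.9) + 0.75(17.8) + 0.2(16.4) = 62.0
The controlling combination is 1, giving 76.9 kN/m.

76.9 kN/m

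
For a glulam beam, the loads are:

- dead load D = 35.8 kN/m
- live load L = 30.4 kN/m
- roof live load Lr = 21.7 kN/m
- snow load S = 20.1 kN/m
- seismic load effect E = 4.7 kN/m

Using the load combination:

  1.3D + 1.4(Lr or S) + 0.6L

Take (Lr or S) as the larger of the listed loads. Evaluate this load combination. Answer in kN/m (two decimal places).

95.16 kN/m

(Lr or S) → Lr = 21.7 kN/m.
1.3(35.8) + 1.4(21.7) + 0.6(30.4) = 46.54 + 30.38 + 18.24 = 95.16
w_u = 95.16 kN/m.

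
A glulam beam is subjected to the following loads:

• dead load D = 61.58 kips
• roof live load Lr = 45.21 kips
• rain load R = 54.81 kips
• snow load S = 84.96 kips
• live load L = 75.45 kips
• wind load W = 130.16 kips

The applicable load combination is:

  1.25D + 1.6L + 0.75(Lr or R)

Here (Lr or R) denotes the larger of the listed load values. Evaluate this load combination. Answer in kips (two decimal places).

(Lr or R) → R = 54.81 kips.
1.25(61.58) + 1.6(75.45) + 0.75(54.81) = 238.80
P_u = 238.80 kips.

238.80 kips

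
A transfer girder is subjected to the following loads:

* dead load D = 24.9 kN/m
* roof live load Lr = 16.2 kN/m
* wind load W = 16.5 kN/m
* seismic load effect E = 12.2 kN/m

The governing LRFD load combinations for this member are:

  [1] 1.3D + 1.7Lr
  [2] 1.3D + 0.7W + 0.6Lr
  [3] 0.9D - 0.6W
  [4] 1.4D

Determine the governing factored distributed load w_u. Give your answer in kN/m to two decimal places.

59.91 kN/m

[1] 1.3(24.9) + 1.7(16.2) = 32.37 + 27.54 = 59.91
[2] 1.3(24.9) + 0.7(16.5) + 0.6(16.2) = 32.37 + 11.55 + 9.72 = 53.64
[3] 0.9(24.9) - 0.6(16.5) = 22.41 - 9.90 = 12.51
[4] 1.4(24.9) = 34.86
Maximum is from combination 1.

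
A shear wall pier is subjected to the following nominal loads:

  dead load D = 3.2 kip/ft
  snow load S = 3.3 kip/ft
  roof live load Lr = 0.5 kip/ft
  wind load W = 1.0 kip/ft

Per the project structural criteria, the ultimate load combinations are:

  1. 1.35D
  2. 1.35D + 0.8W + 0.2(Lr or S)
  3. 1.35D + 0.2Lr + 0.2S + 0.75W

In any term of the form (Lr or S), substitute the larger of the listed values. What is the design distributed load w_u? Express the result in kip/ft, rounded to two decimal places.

(Lr or S) → S = 3.3 kip/ft.
1. 1.35(3.2) = 4.32
2. 1.35(3.2) + 0.8(1.0) + 0.2(3.3) = 4.32 + 0.80 + 0.66 = 5.78
3. 1.35(3.2) + 0.2(0.5) + 0.2(3.3) + 0.75(1.0) = 4.32 + 0.10 + 0.66 + 0.75 = 5.83
The controlling combination is 3, giving 5.83 kip/ft.

5.83 kip/ft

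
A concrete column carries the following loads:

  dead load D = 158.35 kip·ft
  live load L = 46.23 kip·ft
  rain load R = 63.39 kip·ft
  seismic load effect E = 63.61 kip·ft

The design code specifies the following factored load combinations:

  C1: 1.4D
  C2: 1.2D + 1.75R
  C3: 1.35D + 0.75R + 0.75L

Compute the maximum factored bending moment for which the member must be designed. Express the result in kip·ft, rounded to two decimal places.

300.95 kip·ft

C1: 1.4(158.35) = 221.69
C2: 1.2(158.35) + 1.75(63.39) = 300.95
C3: 1.35(158.35) + 0.75(63.39) + 0.75(46.23) = 295.99
Combination 2 governs: M_u = 300.95 kip·ft.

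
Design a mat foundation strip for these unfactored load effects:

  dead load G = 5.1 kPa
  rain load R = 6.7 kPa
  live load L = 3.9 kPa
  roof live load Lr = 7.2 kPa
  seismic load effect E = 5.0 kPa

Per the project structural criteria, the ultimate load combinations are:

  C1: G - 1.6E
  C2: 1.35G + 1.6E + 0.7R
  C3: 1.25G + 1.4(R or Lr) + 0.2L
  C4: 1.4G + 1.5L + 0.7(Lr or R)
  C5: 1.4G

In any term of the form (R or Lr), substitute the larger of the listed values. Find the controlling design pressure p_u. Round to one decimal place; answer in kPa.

(R or Lr) → Lr = 7.2 kPa; (Lr or R) → Lr = 7.2 kPa.
C1: 1.0(5.1) - 1.6(5.0) = 5.1 - 8.0 = -2.9
C2: 1.35(5.1) + 1.6(5.0) + 0.7(6.7) = 6.9 + 8.0 + 4.7 = 19.6
C3: 1.25(5.1) + 1.4(7.2) + 0.2(3.9) = 17.2
C4: 1.4(5.1) + 1.5(3.9) + 0.7(7.2) = 7.1 + 5.9 + 5.0 = 18.0
C5: 1.4(5.1) = 7.1
Maximum is from combination 2.

19.6 kPa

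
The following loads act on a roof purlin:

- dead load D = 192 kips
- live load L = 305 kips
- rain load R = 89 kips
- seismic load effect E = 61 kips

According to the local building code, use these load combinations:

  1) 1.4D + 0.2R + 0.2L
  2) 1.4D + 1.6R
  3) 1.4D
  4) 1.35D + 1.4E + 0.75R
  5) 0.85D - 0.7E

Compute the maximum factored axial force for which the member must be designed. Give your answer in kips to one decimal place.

1) 1.4(192) + 0.2(89) + 0.2(305) = 268.8 + 17.8 + 61.0 = 347.6
2) 1.4(192) + 1.6(89) = 268.8 + 142.4 = 411.2
3) 1.4(192) = 268.8
4) 1.35(192) + 1.4(61) + 0.75(89) = 259.2 + 85.4 + 66.8 = 411.4
5) 0.85(192) - 0.7(61) = 163.2 - 42.7 = 120.5
Maximum is from combination 4.

411.4 kips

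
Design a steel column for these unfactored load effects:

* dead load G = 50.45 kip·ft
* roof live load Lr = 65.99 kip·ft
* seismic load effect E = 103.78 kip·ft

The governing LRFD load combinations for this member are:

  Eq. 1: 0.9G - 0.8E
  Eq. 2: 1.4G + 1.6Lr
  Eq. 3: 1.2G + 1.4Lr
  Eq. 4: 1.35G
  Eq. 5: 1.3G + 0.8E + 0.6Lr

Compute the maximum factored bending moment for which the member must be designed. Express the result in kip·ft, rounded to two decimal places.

188.20 kip·ft

Eq. 1: 0.9(50.45) - 0.8(103.78) = -37.62
Eq. 2: 1.4(50.45) + 1.6(65.99) = 176.21
Eq. 3: 1.2(50.45) + 1.4(65.99) = 152.93
Eq. 4: 1.35(50.45) = 68.11
Eq. 5: 1.3(50.45) + 0.8(103.78) + 0.6(65.99) = 188.20
The controlling combination is 5, giving 188.20 kip·ft.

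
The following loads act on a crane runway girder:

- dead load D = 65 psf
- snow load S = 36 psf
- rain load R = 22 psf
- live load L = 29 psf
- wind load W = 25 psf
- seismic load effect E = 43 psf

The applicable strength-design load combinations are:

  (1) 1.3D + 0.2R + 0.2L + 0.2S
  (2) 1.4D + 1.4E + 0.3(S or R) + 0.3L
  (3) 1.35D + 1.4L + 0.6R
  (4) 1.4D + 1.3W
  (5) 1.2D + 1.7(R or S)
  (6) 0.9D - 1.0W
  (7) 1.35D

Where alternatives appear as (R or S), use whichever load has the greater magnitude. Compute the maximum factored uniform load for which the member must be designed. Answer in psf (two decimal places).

170.70 psf

(S or R) → S = 36 psf; (R or S) → S = 36 psf.
(1) 1.3(65) + 0.2(22) + 0.2(29) + 0.2(36) = 84.50 + 4.40 + 5.80 + 7.20 = 101.90
(2) 1.4(65) + 1.4(43) + 0.3(36) + 0.3(29) = 91.00 + 60.20 + 10.80 + 8.70 = 170.70
(3) 1.35(65) + 1.4(29) + 0.6(22) = 87.75 + 40.60 + 13.20 = 141.55
(4) 1.4(65) + 1.3(25) = 91.00 + 32.50 = 123.50
(5) 1.2(65) + 1.7(36) = 78.00 + 61.20 = 139.20
(6) 0.9(65) - 1.0(25) = 58.50 - 25.00 = 33.50
(7) 1.35(65) = 87.75
The controlling combination is 2, giving 170.70 psf.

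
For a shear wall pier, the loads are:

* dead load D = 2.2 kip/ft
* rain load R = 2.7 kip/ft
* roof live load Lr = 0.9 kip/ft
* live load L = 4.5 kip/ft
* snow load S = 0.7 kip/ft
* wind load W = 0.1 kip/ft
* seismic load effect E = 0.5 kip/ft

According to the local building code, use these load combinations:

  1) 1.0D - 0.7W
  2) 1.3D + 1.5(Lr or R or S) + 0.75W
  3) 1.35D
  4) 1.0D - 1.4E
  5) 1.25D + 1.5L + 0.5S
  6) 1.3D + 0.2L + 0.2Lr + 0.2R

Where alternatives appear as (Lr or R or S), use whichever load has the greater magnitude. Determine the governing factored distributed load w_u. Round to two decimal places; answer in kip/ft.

9.85 kip/ft

(Lr or R or S) → R = 2.7 kip/ft.
1) 1.0(2.2) - 0.7(0.1) = 2.20 - 0.07 = 2.13
2) 1.3(2.2) + 1.5(2.7) + 0.75(0.1) = 2.86 + 4.05 + 0.08 = 6.99
3) 1.35(2.2) = 2.97
4) 1.0(2.2) - 1.4(0.5) = 2.20 - 0.70 = 1.50
5) 1.25(2.2) + 1.5(4.5) + 0.5(0.7) = 2.75 + 6.75 + 0.35 = 9.85
6) 1.3(2.2) + 0.2(4.5) + 0.2(0.9) + 0.2(2.7) = 2.86 + 0.90 + 0.18 + 0.54 = 4.48
Maximum is from combination 5.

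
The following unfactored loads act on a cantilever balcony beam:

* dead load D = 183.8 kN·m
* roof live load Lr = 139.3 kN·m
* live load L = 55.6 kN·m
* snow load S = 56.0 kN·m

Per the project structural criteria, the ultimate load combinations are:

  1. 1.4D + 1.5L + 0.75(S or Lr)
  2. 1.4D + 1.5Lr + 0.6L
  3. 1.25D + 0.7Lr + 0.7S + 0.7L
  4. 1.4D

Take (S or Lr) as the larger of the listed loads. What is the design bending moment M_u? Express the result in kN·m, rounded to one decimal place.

(S or Lr) → Lr = 139.3 kN·m.
1. 1.4(183.8) + 1.5(55.6) + 0.75(139.3) = 445.2
2. 1.4(183.8) + 1.5(139.3) + 0.6(55.6) = 499.6
3. 1.25(183.8) + 0.7(139.3) + 0.7(56.0) + 0.7(55.6) = 405.4
4. 1.4(183.8) = 257.3
Combination 2 governs: M_u = 499.6 kN·m.

499.6 kN·m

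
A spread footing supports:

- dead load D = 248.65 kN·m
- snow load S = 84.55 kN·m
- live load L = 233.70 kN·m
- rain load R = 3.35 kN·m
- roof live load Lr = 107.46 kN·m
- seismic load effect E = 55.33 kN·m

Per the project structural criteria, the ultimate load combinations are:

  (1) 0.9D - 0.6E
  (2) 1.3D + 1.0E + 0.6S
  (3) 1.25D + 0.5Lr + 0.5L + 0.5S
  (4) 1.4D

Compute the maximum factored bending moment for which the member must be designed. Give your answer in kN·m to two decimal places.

(1) 0.9(248.65) - 0.6(55.33) = 190.59
(2) 1.3(248.65) + 1.0(55.33) + 0.6(84.55) = 429.31
(3) 1.25(248.65) + 0.5(107.46) + 0.5(233.70) + 0.5(84.55) = 523.67
(4) 1.4(248.65) = 348.11
The controlling combination is 3, giving 523.67 kN·m.

523.67 kN·m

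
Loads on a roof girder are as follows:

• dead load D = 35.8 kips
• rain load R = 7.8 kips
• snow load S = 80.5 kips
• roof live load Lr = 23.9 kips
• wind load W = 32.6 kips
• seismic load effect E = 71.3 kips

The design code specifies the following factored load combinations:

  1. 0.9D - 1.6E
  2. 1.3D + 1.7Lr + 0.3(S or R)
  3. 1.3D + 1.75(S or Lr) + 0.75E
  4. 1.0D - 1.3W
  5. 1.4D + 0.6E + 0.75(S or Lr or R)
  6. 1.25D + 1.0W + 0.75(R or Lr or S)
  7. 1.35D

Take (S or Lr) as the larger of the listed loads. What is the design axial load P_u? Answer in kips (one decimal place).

(S or R) → S = 80.5 kips; (S or Lr) → S = 80.5 kips; (S or Lr or R) → S = 80.5 kips; (R or Lr or S) → S = 80.5 kips.
1. 0.9(35.8) - 1.6(71.3) = -81.9
2. 1.3(35.8) + 1.7(23.9) + 0.3(80.5) = 111.3
3. 1.3(35.8) + 1.75(80.5) + 0.75(71.3) = 240.9
4. 1.0(35.8) - 1.3(32.6) = -6.6
5. 1.4(35.8) + 0.6(71.3) + 0.75(80.5) = 153.3
6. 1.25(35.8) + 1.0(32.6) + 0.75(80.5) = 137.7
7. 1.35(35.8) = 48.3
The controlling combination is 3, giving 240.9 kips.

240.9 kips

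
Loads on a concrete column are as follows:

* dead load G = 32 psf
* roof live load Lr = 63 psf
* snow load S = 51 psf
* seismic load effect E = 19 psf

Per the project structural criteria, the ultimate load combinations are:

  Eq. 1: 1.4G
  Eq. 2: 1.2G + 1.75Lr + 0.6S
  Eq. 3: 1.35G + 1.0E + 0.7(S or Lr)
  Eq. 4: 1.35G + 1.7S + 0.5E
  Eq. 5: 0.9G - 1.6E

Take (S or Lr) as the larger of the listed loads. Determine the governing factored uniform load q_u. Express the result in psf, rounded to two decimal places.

(S or Lr) → Lr = 63 psf.
Eq. 1: 1.4(32) = 44.80
Eq. 2: 1.2(32) + 1.75(63) + 0.6(51) = 38.40 + 110.25 + 30.60 = 179.25
Eq. 3: 1.35(32) + 1.0(19) + 0.7(63) = 43.20 + 19.00 + 44.10 = 106.30
Eq. 4: 1.35(32) + 1.7(51) + 0.5(19) = 43.20 + 86.70 + 9.50 = 139.40
Eq. 5: 0.9(32) - 1.6(19) = 28.80 - 30.40 = -1.60
Combination 2 governs: q_u = 179.25 psf.

179.25 psf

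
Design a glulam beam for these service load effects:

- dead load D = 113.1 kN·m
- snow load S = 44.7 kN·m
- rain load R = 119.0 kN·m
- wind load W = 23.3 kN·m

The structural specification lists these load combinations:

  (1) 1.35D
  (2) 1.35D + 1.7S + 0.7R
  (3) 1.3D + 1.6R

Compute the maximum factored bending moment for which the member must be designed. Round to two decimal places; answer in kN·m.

337.43 kN·m

(1) 1.35(113.1) = 152.69
(2) 1.35(113.1) + 1.7(44.7) + 0.7(119.0) = 152.69 + 75.99 + 83.30 = 311.98
(3) 1.3(113.1) + 1.6(119.0) = 147.03 + 190.40 = 337.43
Combination 3 governs: M_u = 337.43 kN·m.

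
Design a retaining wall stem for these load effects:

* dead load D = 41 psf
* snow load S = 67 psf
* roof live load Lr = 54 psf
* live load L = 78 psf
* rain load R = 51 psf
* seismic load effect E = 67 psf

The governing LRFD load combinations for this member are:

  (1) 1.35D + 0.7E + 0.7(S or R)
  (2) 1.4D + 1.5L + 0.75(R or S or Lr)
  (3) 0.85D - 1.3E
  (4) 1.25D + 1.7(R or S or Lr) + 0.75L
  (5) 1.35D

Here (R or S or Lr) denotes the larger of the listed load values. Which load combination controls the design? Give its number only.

Combination 2

(S or R) → S = 67 psf; (R or S or Lr) → S = 67 psf.
(1) 1.35(41) + 0.7(67) + 0.7(67) = 55.4 + 46.9 + 46.9 = 149.2
(2) 1.4(41) + 1.5(78) + 0.75(67) = 57.4 + 117.0 + 50.3 = 224.7
(3) 0.85(41) - 1.3(67) = -52.3
(4) 1.25(41) + 1.7(67) + 0.75(78) = 51.3 + 113.9 + 58.5 = 223.7
(5) 1.35(41) = 55.4
The largest value is 224.7 psf from combination 2.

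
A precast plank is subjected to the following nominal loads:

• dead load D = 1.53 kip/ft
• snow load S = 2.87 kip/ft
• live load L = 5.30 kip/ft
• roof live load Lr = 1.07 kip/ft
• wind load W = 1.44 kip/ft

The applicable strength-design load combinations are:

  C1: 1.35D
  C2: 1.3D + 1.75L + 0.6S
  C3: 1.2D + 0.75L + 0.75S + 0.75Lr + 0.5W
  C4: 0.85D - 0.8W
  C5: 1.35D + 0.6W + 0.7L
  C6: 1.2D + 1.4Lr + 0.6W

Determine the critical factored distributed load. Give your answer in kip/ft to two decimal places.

C1: 1.35(1.53) = 2.07
C2: 1.3(1.53) + 1.75(5.30) + 0.6(2.87) = 1.99 + 9.28 + 1.72 = 12.99
C3: 1.2(1.53) + 0.75(5.30) + 0.75(2.87) + 0.75(1.07) + 0.5(1.44) = 1.84 + 3.98 + 2.15 + 0.80 + 0.72 = 9.49
C4: 0.85(1.53) - 0.8(1.44) = 1.30 - 1.15 = 0.15
C5: 1.35(1.53) + 0.6(1.44) + 0.7(5.30) = 2.07 + 0.86 + 3.71 = 6.64
C6: 1.2(1.53) + 1.4(1.07) + 0.6(1.44) = 1.84 + 1.50 + 0.86 = 4.20
Maximum is from combination 2.

12.99 kip/ft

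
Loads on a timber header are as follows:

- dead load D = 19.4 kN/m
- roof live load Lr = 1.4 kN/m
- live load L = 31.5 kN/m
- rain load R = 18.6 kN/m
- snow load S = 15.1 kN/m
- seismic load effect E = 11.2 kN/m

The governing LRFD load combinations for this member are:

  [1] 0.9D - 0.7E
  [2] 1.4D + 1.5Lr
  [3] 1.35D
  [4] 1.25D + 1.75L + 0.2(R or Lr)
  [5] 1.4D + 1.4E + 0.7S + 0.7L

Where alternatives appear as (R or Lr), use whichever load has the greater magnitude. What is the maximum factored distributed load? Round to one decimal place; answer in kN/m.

(R or Lr) → R = 18.6 kN/m.
[1] 0.9(19.4) - 0.7(11.2) = 9.6
[2] 1.4(19.4) + 1.5(1.4) = 27.2 + 2.1 = 29.3
[3] 1.35(19.4) = 26.2
[4] 1.25(19.4) + 1.75(31.5) + 0.2(18.6) = 24.3 + 55.1 + 3.7 = 83.1
[5] 1.4(19.4) + 1.4(11.2) + 0.7(15.1) + 0.7(31.5) = 75.5
Maximum is from combination 4.

83.1 kN/m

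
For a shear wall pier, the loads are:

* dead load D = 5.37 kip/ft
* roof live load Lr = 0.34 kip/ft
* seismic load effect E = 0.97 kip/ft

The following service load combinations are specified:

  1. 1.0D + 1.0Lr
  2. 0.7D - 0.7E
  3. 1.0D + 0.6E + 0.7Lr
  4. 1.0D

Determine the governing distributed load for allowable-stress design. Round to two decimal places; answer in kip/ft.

6.19 kip/ft

1. 1.0(5.37) + 1.0(0.34) = 5.71
2. 0.7(5.37) - 0.7(0.97) = 3.08
3. 1.0(5.37) + 0.6(0.97) + 0.7(0.34) = 6.19
4. 1.0(5.37) = 5.37
Combination 3 governs: w = 6.19 kip/ft.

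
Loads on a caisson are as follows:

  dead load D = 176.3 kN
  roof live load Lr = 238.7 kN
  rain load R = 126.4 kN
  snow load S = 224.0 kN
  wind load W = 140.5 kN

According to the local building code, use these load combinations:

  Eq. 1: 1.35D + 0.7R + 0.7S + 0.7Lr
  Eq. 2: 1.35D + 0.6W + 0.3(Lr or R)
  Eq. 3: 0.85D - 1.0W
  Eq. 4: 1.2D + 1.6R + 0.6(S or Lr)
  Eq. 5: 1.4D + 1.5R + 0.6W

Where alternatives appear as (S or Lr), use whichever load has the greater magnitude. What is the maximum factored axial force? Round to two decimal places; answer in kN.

650.38 kN

(Lr or R) → Lr = 238.7 kN; (S or Lr) → Lr = 238.7 kN.
Eq. 1: 1.35(176.3) + 0.7(126.4) + 0.7(224.0) + 0.7(238.7) = 238.01 + 88.48 + 156.80 + 167.09 = 650.38
Eq. 2: 1.35(176.3) + 0.6(140.5) + 0.3(238.7) = 238.01 + 84.30 + 71.61 = 393.92
Eq. 3: 0.85(176.3) - 1.0(140.5) = 149.86 - 140.50 = 9.36
Eq. 4: 1.2(176.3) + 1.6(126.4) + 0.6(238.7) = 211.56 + 202.24 + 143.22 = 557.02
Eq. 5: 1.4(176.3) + 1.5(126.4) + 0.6(140.5) = 246.82 + 189.60 + 84.30 = 520.72
The controlling combination is 1, giving 650.38 kN.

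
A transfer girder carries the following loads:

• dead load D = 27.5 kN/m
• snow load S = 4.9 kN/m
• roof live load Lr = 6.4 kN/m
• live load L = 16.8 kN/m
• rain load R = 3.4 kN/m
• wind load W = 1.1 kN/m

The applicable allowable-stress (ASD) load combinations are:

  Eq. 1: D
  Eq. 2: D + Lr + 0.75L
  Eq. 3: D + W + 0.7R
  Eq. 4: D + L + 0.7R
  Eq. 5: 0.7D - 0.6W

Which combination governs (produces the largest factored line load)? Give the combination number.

Combination 4

Eq. 1: 1.0(27.5) = 27.50
Eq. 2: 1.0(27.5) + 1.0(6.4) + 0.75(16.8) = 27.50 + 6.40 + 12.60 = 46.50
Eq. 3: 1.0(27.5) + 1.0(1.1) + 0.7(3.4) = 27.50 + 1.10 + 2.38 = 30.98
Eq. 4: 1.0(27.5) + 1.0(16.8) + 0.7(3.4) = 27.50 + 16.80 + 2.38 = 46.68
Eq. 5: 0.7(27.5) - 0.6(1.1) = 19.25 - 0.66 = 18.59
The largest value is 46.68 kN/m from combination 4.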